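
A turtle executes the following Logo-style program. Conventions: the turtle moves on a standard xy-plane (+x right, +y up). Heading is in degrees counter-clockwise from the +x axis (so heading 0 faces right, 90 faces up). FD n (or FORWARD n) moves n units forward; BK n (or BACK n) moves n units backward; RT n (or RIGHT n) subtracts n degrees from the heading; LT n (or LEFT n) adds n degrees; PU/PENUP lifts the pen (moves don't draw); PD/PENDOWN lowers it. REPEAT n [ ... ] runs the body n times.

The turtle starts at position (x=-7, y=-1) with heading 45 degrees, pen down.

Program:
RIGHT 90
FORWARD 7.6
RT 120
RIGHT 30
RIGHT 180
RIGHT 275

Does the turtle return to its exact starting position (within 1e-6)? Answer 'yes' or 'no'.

Executing turtle program step by step:
Start: pos=(-7,-1), heading=45, pen down
RT 90: heading 45 -> 315
FD 7.6: (-7,-1) -> (-1.626,-6.374) [heading=315, draw]
RT 120: heading 315 -> 195
RT 30: heading 195 -> 165
RT 180: heading 165 -> 345
RT 275: heading 345 -> 70
Final: pos=(-1.626,-6.374), heading=70, 1 segment(s) drawn

Start position: (-7, -1)
Final position: (-1.626, -6.374)
Distance = 7.6; >= 1e-6 -> NOT closed

Answer: no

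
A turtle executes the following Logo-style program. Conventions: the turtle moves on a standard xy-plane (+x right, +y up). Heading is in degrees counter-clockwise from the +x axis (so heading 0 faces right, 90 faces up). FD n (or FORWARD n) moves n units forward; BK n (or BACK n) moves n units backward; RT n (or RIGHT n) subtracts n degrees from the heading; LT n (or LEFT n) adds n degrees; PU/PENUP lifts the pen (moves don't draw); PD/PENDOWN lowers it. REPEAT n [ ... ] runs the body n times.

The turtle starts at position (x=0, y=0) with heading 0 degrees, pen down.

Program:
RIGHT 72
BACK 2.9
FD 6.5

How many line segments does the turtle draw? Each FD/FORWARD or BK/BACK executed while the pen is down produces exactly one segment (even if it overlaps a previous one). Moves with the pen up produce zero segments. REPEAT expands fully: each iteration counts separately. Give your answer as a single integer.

Answer: 2

Derivation:
Executing turtle program step by step:
Start: pos=(0,0), heading=0, pen down
RT 72: heading 0 -> 288
BK 2.9: (0,0) -> (-0.896,2.758) [heading=288, draw]
FD 6.5: (-0.896,2.758) -> (1.112,-3.424) [heading=288, draw]
Final: pos=(1.112,-3.424), heading=288, 2 segment(s) drawn
Segments drawn: 2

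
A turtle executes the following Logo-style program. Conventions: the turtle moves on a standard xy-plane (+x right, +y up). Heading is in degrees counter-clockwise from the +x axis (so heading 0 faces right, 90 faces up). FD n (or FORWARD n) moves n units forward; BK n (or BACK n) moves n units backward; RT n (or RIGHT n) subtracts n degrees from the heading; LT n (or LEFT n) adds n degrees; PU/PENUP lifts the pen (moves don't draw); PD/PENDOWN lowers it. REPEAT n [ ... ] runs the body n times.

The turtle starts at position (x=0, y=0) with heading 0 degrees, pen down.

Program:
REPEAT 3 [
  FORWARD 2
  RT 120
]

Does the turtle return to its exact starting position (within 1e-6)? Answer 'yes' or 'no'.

Answer: yes

Derivation:
Executing turtle program step by step:
Start: pos=(0,0), heading=0, pen down
REPEAT 3 [
  -- iteration 1/3 --
  FD 2: (0,0) -> (2,0) [heading=0, draw]
  RT 120: heading 0 -> 240
  -- iteration 2/3 --
  FD 2: (2,0) -> (1,-1.732) [heading=240, draw]
  RT 120: heading 240 -> 120
  -- iteration 3/3 --
  FD 2: (1,-1.732) -> (0,0) [heading=120, draw]
  RT 120: heading 120 -> 0
]
Final: pos=(0,0), heading=0, 3 segment(s) drawn

Start position: (0, 0)
Final position: (0, 0)
Distance = 0; < 1e-6 -> CLOSED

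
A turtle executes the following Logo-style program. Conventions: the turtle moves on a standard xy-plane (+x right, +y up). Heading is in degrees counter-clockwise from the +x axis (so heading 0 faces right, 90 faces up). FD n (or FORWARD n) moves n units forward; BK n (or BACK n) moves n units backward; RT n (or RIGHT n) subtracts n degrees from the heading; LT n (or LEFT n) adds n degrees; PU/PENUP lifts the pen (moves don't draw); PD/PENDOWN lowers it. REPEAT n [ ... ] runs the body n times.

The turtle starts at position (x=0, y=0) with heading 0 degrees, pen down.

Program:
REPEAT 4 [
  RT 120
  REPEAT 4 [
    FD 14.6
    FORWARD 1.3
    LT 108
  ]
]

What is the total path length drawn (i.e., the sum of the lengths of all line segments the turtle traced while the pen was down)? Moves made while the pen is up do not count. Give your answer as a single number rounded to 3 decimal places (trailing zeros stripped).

Executing turtle program step by step:
Start: pos=(0,0), heading=0, pen down
REPEAT 4 [
  -- iteration 1/4 --
  RT 120: heading 0 -> 240
  REPEAT 4 [
    -- iteration 1/4 --
    FD 14.6: (0,0) -> (-7.3,-12.644) [heading=240, draw]
    FD 1.3: (-7.3,-12.644) -> (-7.95,-13.77) [heading=240, draw]
    LT 108: heading 240 -> 348
    -- iteration 2/4 --
    FD 14.6: (-7.95,-13.77) -> (6.331,-16.805) [heading=348, draw]
    FD 1.3: (6.331,-16.805) -> (7.603,-17.076) [heading=348, draw]
    LT 108: heading 348 -> 96
    -- iteration 3/4 --
    FD 14.6: (7.603,-17.076) -> (6.076,-2.556) [heading=96, draw]
    FD 1.3: (6.076,-2.556) -> (5.941,-1.263) [heading=96, draw]
    LT 108: heading 96 -> 204
    -- iteration 4/4 --
    FD 14.6: (5.941,-1.263) -> (-7.397,-7.201) [heading=204, draw]
    FD 1.3: (-7.397,-7.201) -> (-8.585,-7.73) [heading=204, draw]
    LT 108: heading 204 -> 312
  ]
  -- iteration 2/4 --
  RT 120: heading 312 -> 192
  REPEAT 4 [
    -- iteration 1/4 --
    FD 14.6: (-8.585,-7.73) -> (-22.866,-10.765) [heading=192, draw]
    FD 1.3: (-22.866,-10.765) -> (-24.137,-11.036) [heading=192, draw]
    LT 108: heading 192 -> 300
    -- iteration 2/4 --
    FD 14.6: (-24.137,-11.036) -> (-16.837,-23.68) [heading=300, draw]
    FD 1.3: (-16.837,-23.68) -> (-16.187,-24.805) [heading=300, draw]
    LT 108: heading 300 -> 48
    -- iteration 3/4 --
    FD 14.6: (-16.187,-24.805) -> (-6.418,-13.955) [heading=48, draw]
    FD 1.3: (-6.418,-13.955) -> (-5.548,-12.989) [heading=48, draw]
    LT 108: heading 48 -> 156
    -- iteration 4/4 --
    FD 14.6: (-5.548,-12.989) -> (-18.886,-7.051) [heading=156, draw]
    FD 1.3: (-18.886,-7.051) -> (-20.074,-6.522) [heading=156, draw]
    LT 108: heading 156 -> 264
  ]
  -- iteration 3/4 --
  RT 120: heading 264 -> 144
  REPEAT 4 [
    -- iteration 1/4 --
    FD 14.6: (-20.074,-6.522) -> (-31.885,2.059) [heading=144, draw]
    FD 1.3: (-31.885,2.059) -> (-32.937,2.823) [heading=144, draw]
    LT 108: heading 144 -> 252
    -- iteration 2/4 --
    FD 14.6: (-32.937,2.823) -> (-37.449,-11.062) [heading=252, draw]
    FD 1.3: (-37.449,-11.062) -> (-37.85,-12.298) [heading=252, draw]
    LT 108: heading 252 -> 0
    -- iteration 3/4 --
    FD 14.6: (-37.85,-12.298) -> (-23.25,-12.298) [heading=0, draw]
    FD 1.3: (-23.25,-12.298) -> (-21.95,-12.298) [heading=0, draw]
    LT 108: heading 0 -> 108
    -- iteration 4/4 --
    FD 14.6: (-21.95,-12.298) -> (-26.462,1.587) [heading=108, draw]
    FD 1.3: (-26.462,1.587) -> (-26.864,2.823) [heading=108, draw]
    LT 108: heading 108 -> 216
  ]
  -- iteration 4/4 --
  RT 120: heading 216 -> 96
  REPEAT 4 [
    -- iteration 1/4 --
    FD 14.6: (-26.864,2.823) -> (-28.39,17.344) [heading=96, draw]
    FD 1.3: (-28.39,17.344) -> (-28.526,18.636) [heading=96, draw]
    LT 108: heading 96 -> 204
    -- iteration 2/4 --
    FD 14.6: (-28.526,18.636) -> (-41.863,12.698) [heading=204, draw]
    FD 1.3: (-41.863,12.698) -> (-43.051,12.169) [heading=204, draw]
    LT 108: heading 204 -> 312
    -- iteration 3/4 --
    FD 14.6: (-43.051,12.169) -> (-33.282,1.319) [heading=312, draw]
    FD 1.3: (-33.282,1.319) -> (-32.412,0.353) [heading=312, draw]
    LT 108: heading 312 -> 60
    -- iteration 4/4 --
    FD 14.6: (-32.412,0.353) -> (-25.112,12.997) [heading=60, draw]
    FD 1.3: (-25.112,12.997) -> (-24.462,14.123) [heading=60, draw]
    LT 108: heading 60 -> 168
  ]
]
Final: pos=(-24.462,14.123), heading=168, 32 segment(s) drawn

Segment lengths:
  seg 1: (0,0) -> (-7.3,-12.644), length = 14.6
  seg 2: (-7.3,-12.644) -> (-7.95,-13.77), length = 1.3
  seg 3: (-7.95,-13.77) -> (6.331,-16.805), length = 14.6
  seg 4: (6.331,-16.805) -> (7.603,-17.076), length = 1.3
  seg 5: (7.603,-17.076) -> (6.076,-2.556), length = 14.6
  seg 6: (6.076,-2.556) -> (5.941,-1.263), length = 1.3
  seg 7: (5.941,-1.263) -> (-7.397,-7.201), length = 14.6
  seg 8: (-7.397,-7.201) -> (-8.585,-7.73), length = 1.3
  seg 9: (-8.585,-7.73) -> (-22.866,-10.765), length = 14.6
  seg 10: (-22.866,-10.765) -> (-24.137,-11.036), length = 1.3
  seg 11: (-24.137,-11.036) -> (-16.837,-23.68), length = 14.6
  seg 12: (-16.837,-23.68) -> (-16.187,-24.805), length = 1.3
  seg 13: (-16.187,-24.805) -> (-6.418,-13.955), length = 14.6
  seg 14: (-6.418,-13.955) -> (-5.548,-12.989), length = 1.3
  seg 15: (-5.548,-12.989) -> (-18.886,-7.051), length = 14.6
  seg 16: (-18.886,-7.051) -> (-20.074,-6.522), length = 1.3
  seg 17: (-20.074,-6.522) -> (-31.885,2.059), length = 14.6
  seg 18: (-31.885,2.059) -> (-32.937,2.823), length = 1.3
  seg 19: (-32.937,2.823) -> (-37.449,-11.062), length = 14.6
  seg 20: (-37.449,-11.062) -> (-37.85,-12.298), length = 1.3
  seg 21: (-37.85,-12.298) -> (-23.25,-12.298), length = 14.6
  seg 22: (-23.25,-12.298) -> (-21.95,-12.298), length = 1.3
  seg 23: (-21.95,-12.298) -> (-26.462,1.587), length = 14.6
  seg 24: (-26.462,1.587) -> (-26.864,2.823), length = 1.3
  seg 25: (-26.864,2.823) -> (-28.39,17.344), length = 14.6
  seg 26: (-28.39,17.344) -> (-28.526,18.636), length = 1.3
  seg 27: (-28.526,18.636) -> (-41.863,12.698), length = 14.6
  seg 28: (-41.863,12.698) -> (-43.051,12.169), length = 1.3
  seg 29: (-43.051,12.169) -> (-33.282,1.319), length = 14.6
  seg 30: (-33.282,1.319) -> (-32.412,0.353), length = 1.3
  seg 31: (-32.412,0.353) -> (-25.112,12.997), length = 14.6
  seg 32: (-25.112,12.997) -> (-24.462,14.123), length = 1.3
Total = 254.4

Answer: 254.4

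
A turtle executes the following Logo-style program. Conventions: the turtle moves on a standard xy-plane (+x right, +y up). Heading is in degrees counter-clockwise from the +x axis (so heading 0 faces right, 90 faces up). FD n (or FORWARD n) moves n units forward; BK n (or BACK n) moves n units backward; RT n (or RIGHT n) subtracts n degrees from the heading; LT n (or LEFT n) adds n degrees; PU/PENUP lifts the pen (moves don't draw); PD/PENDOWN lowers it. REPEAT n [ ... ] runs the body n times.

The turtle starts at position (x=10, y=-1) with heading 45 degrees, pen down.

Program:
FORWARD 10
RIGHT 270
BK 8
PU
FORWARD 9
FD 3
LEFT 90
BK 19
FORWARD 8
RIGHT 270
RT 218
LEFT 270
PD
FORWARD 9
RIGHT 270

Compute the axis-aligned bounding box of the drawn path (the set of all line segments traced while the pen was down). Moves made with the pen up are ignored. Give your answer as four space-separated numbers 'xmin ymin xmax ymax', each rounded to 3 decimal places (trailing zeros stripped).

Answer: 10 -1 30.954 17.774

Derivation:
Executing turtle program step by step:
Start: pos=(10,-1), heading=45, pen down
FD 10: (10,-1) -> (17.071,6.071) [heading=45, draw]
RT 270: heading 45 -> 135
BK 8: (17.071,6.071) -> (22.728,0.414) [heading=135, draw]
PU: pen up
FD 9: (22.728,0.414) -> (16.364,6.778) [heading=135, move]
FD 3: (16.364,6.778) -> (14.243,8.899) [heading=135, move]
LT 90: heading 135 -> 225
BK 19: (14.243,8.899) -> (27.678,22.335) [heading=225, move]
FD 8: (27.678,22.335) -> (22.021,16.678) [heading=225, move]
RT 270: heading 225 -> 315
RT 218: heading 315 -> 97
LT 270: heading 97 -> 7
PD: pen down
FD 9: (22.021,16.678) -> (30.954,17.774) [heading=7, draw]
RT 270: heading 7 -> 97
Final: pos=(30.954,17.774), heading=97, 3 segment(s) drawn

Segment endpoints: x in {10, 17.071, 22.021, 22.728, 30.954}, y in {-1, 0.414, 6.071, 16.678, 17.774}
xmin=10, ymin=-1, xmax=30.954, ymax=17.774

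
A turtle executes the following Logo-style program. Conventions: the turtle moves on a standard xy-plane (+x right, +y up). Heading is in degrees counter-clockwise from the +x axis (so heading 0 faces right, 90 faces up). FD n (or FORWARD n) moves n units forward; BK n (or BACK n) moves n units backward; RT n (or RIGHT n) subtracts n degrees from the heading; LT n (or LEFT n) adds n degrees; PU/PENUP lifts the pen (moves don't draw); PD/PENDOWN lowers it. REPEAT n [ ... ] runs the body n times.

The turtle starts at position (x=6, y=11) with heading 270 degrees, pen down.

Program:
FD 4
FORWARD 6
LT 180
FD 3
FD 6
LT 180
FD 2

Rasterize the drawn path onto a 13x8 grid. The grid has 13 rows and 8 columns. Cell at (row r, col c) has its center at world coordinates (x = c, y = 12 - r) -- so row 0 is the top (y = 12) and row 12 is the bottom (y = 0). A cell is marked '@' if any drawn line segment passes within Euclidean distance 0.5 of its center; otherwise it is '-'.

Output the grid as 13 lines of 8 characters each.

Answer: --------
------@-
------@-
------@-
------@-
------@-
------@-
------@-
------@-
------@-
------@-
------@-
--------

Derivation:
Segment 0: (6,11) -> (6,7)
Segment 1: (6,7) -> (6,1)
Segment 2: (6,1) -> (6,4)
Segment 3: (6,4) -> (6,10)
Segment 4: (6,10) -> (6,8)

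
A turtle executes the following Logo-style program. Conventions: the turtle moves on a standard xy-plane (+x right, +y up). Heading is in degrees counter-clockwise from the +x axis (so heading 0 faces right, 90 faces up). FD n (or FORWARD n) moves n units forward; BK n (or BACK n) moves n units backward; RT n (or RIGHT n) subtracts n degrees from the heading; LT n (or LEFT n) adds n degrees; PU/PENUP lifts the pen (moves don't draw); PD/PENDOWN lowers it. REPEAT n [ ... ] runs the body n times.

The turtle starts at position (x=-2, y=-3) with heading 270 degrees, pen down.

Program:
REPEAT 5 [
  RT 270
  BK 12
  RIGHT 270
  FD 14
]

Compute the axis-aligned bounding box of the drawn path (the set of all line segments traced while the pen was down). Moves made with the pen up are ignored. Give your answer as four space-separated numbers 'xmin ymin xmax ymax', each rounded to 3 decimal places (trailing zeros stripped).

Executing turtle program step by step:
Start: pos=(-2,-3), heading=270, pen down
REPEAT 5 [
  -- iteration 1/5 --
  RT 270: heading 270 -> 0
  BK 12: (-2,-3) -> (-14,-3) [heading=0, draw]
  RT 270: heading 0 -> 90
  FD 14: (-14,-3) -> (-14,11) [heading=90, draw]
  -- iteration 2/5 --
  RT 270: heading 90 -> 180
  BK 12: (-14,11) -> (-2,11) [heading=180, draw]
  RT 270: heading 180 -> 270
  FD 14: (-2,11) -> (-2,-3) [heading=270, draw]
  -- iteration 3/5 --
  RT 270: heading 270 -> 0
  BK 12: (-2,-3) -> (-14,-3) [heading=0, draw]
  RT 270: heading 0 -> 90
  FD 14: (-14,-3) -> (-14,11) [heading=90, draw]
  -- iteration 4/5 --
  RT 270: heading 90 -> 180
  BK 12: (-14,11) -> (-2,11) [heading=180, draw]
  RT 270: heading 180 -> 270
  FD 14: (-2,11) -> (-2,-3) [heading=270, draw]
  -- iteration 5/5 --
  RT 270: heading 270 -> 0
  BK 12: (-2,-3) -> (-14,-3) [heading=0, draw]
  RT 270: heading 0 -> 90
  FD 14: (-14,-3) -> (-14,11) [heading=90, draw]
]
Final: pos=(-14,11), heading=90, 10 segment(s) drawn

Segment endpoints: x in {-14, -14, -14, -14, -14, -14, -2, -2, -2, -2, -2}, y in {-3, -3, -3, -3, -3, 11, 11, 11, 11, 11}
xmin=-14, ymin=-3, xmax=-2, ymax=11

Answer: -14 -3 -2 11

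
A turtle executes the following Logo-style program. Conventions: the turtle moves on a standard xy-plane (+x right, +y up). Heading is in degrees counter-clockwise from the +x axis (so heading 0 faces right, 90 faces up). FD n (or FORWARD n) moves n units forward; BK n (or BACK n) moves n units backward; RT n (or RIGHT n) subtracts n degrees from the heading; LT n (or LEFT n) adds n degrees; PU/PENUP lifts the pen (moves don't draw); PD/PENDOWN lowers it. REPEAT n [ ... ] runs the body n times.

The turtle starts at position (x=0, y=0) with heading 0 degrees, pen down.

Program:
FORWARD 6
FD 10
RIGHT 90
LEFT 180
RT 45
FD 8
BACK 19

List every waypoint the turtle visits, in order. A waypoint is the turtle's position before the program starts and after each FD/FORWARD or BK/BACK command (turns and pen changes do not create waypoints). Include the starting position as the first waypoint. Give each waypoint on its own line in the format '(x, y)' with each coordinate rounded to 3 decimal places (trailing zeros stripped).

Executing turtle program step by step:
Start: pos=(0,0), heading=0, pen down
FD 6: (0,0) -> (6,0) [heading=0, draw]
FD 10: (6,0) -> (16,0) [heading=0, draw]
RT 90: heading 0 -> 270
LT 180: heading 270 -> 90
RT 45: heading 90 -> 45
FD 8: (16,0) -> (21.657,5.657) [heading=45, draw]
BK 19: (21.657,5.657) -> (8.222,-7.778) [heading=45, draw]
Final: pos=(8.222,-7.778), heading=45, 4 segment(s) drawn
Waypoints (5 total):
(0, 0)
(6, 0)
(16, 0)
(21.657, 5.657)
(8.222, -7.778)

Answer: (0, 0)
(6, 0)
(16, 0)
(21.657, 5.657)
(8.222, -7.778)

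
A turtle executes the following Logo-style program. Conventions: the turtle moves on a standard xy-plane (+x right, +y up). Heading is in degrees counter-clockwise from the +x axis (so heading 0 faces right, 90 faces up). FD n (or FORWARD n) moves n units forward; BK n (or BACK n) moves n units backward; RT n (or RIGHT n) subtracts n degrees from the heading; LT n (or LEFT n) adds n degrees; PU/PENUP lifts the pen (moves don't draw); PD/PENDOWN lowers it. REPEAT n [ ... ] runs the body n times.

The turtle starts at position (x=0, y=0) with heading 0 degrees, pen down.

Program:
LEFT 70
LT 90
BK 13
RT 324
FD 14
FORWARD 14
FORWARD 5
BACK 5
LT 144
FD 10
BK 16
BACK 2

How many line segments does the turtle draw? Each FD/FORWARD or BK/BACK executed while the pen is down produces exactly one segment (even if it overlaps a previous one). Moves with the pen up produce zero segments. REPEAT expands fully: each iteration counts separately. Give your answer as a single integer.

Executing turtle program step by step:
Start: pos=(0,0), heading=0, pen down
LT 70: heading 0 -> 70
LT 90: heading 70 -> 160
BK 13: (0,0) -> (12.216,-4.446) [heading=160, draw]
RT 324: heading 160 -> 196
FD 14: (12.216,-4.446) -> (-1.242,-8.305) [heading=196, draw]
FD 14: (-1.242,-8.305) -> (-14.699,-12.164) [heading=196, draw]
FD 5: (-14.699,-12.164) -> (-19.506,-13.542) [heading=196, draw]
BK 5: (-19.506,-13.542) -> (-14.699,-12.164) [heading=196, draw]
LT 144: heading 196 -> 340
FD 10: (-14.699,-12.164) -> (-5.302,-15.584) [heading=340, draw]
BK 16: (-5.302,-15.584) -> (-20.337,-10.112) [heading=340, draw]
BK 2: (-20.337,-10.112) -> (-22.217,-9.428) [heading=340, draw]
Final: pos=(-22.217,-9.428), heading=340, 8 segment(s) drawn
Segments drawn: 8

Answer: 8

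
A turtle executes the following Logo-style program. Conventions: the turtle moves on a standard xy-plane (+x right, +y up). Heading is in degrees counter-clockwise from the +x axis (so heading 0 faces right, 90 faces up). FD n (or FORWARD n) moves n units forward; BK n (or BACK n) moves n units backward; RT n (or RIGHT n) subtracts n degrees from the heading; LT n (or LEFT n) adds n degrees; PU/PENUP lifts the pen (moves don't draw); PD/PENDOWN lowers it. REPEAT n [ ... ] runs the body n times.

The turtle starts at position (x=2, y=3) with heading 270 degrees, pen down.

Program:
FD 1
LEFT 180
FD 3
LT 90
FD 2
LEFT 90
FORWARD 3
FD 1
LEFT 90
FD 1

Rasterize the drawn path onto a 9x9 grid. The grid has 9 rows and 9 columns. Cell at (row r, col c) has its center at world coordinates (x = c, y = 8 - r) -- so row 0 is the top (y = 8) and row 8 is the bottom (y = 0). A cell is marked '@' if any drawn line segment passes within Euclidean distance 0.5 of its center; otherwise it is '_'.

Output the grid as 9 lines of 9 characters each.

Answer: _________
_________
_________
@@@______
@_@______
@_@______
@_@______
@@_______
_________

Derivation:
Segment 0: (2,3) -> (2,2)
Segment 1: (2,2) -> (2,5)
Segment 2: (2,5) -> (0,5)
Segment 3: (0,5) -> (-0,2)
Segment 4: (-0,2) -> (-0,1)
Segment 5: (-0,1) -> (1,1)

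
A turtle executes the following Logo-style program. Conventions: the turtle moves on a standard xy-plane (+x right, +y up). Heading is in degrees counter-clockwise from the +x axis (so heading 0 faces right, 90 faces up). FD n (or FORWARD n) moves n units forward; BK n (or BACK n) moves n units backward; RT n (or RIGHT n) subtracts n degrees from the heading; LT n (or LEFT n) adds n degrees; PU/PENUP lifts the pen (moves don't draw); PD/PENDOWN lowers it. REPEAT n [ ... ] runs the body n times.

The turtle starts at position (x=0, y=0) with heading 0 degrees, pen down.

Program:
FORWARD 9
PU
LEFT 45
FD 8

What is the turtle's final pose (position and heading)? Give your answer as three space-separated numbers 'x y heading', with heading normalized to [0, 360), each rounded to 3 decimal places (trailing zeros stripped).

Answer: 14.657 5.657 45

Derivation:
Executing turtle program step by step:
Start: pos=(0,0), heading=0, pen down
FD 9: (0,0) -> (9,0) [heading=0, draw]
PU: pen up
LT 45: heading 0 -> 45
FD 8: (9,0) -> (14.657,5.657) [heading=45, move]
Final: pos=(14.657,5.657), heading=45, 1 segment(s) drawn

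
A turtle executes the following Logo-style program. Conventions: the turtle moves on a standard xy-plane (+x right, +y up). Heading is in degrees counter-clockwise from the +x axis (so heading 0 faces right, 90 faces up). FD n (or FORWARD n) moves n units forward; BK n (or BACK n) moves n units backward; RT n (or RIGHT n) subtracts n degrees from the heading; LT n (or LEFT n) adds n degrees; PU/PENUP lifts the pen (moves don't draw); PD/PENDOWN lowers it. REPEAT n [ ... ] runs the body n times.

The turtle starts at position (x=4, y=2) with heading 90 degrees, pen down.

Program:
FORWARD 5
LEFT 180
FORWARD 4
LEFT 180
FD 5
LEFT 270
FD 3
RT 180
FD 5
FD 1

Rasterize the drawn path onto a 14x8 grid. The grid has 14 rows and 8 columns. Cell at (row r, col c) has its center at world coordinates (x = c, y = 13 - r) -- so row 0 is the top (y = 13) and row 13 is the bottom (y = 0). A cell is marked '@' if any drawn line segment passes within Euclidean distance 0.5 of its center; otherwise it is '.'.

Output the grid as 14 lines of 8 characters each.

Answer: ........
........
........
........
........
.@@@@@@@
....@...
....@...
....@...
....@...
....@...
....@...
........
........

Derivation:
Segment 0: (4,2) -> (4,7)
Segment 1: (4,7) -> (4,3)
Segment 2: (4,3) -> (4,8)
Segment 3: (4,8) -> (7,8)
Segment 4: (7,8) -> (2,8)
Segment 5: (2,8) -> (1,8)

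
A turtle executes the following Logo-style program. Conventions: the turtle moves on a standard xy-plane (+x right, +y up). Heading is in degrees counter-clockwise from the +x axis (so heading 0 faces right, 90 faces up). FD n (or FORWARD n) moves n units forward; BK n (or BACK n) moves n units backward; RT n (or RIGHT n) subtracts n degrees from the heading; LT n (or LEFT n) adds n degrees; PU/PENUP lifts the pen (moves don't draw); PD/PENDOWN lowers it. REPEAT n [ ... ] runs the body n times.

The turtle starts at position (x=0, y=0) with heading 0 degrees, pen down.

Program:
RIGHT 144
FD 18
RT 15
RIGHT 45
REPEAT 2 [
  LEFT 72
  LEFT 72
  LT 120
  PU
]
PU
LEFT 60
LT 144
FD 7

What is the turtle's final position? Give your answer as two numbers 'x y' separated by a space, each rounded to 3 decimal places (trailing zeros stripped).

Answer: -21.409 -9.125

Derivation:
Executing turtle program step by step:
Start: pos=(0,0), heading=0, pen down
RT 144: heading 0 -> 216
FD 18: (0,0) -> (-14.562,-10.58) [heading=216, draw]
RT 15: heading 216 -> 201
RT 45: heading 201 -> 156
REPEAT 2 [
  -- iteration 1/2 --
  LT 72: heading 156 -> 228
  LT 72: heading 228 -> 300
  LT 120: heading 300 -> 60
  PU: pen up
  -- iteration 2/2 --
  LT 72: heading 60 -> 132
  LT 72: heading 132 -> 204
  LT 120: heading 204 -> 324
  PU: pen up
]
PU: pen up
LT 60: heading 324 -> 24
LT 144: heading 24 -> 168
FD 7: (-14.562,-10.58) -> (-21.409,-9.125) [heading=168, move]
Final: pos=(-21.409,-9.125), heading=168, 1 segment(s) drawn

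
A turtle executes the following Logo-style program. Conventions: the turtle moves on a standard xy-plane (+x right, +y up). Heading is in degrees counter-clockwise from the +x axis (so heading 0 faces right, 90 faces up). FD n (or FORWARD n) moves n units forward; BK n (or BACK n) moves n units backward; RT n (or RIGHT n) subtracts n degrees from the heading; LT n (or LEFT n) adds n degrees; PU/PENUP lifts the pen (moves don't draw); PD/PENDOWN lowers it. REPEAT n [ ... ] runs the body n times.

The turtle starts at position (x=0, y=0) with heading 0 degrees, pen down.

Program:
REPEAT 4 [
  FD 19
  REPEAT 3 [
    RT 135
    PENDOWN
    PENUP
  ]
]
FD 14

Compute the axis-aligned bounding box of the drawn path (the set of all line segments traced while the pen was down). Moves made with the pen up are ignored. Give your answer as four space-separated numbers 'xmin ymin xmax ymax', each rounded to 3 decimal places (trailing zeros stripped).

Answer: 0 0 19 0

Derivation:
Executing turtle program step by step:
Start: pos=(0,0), heading=0, pen down
REPEAT 4 [
  -- iteration 1/4 --
  FD 19: (0,0) -> (19,0) [heading=0, draw]
  REPEAT 3 [
    -- iteration 1/3 --
    RT 135: heading 0 -> 225
    PD: pen down
    PU: pen up
    -- iteration 2/3 --
    RT 135: heading 225 -> 90
    PD: pen down
    PU: pen up
    -- iteration 3/3 --
    RT 135: heading 90 -> 315
    PD: pen down
    PU: pen up
  ]
  -- iteration 2/4 --
  FD 19: (19,0) -> (32.435,-13.435) [heading=315, move]
  REPEAT 3 [
    -- iteration 1/3 --
    RT 135: heading 315 -> 180
    PD: pen down
    PU: pen up
    -- iteration 2/3 --
    RT 135: heading 180 -> 45
    PD: pen down
    PU: pen up
    -- iteration 3/3 --
    RT 135: heading 45 -> 270
    PD: pen down
    PU: pen up
  ]
  -- iteration 3/4 --
  FD 19: (32.435,-13.435) -> (32.435,-32.435) [heading=270, move]
  REPEAT 3 [
    -- iteration 1/3 --
    RT 135: heading 270 -> 135
    PD: pen down
    PU: pen up
    -- iteration 2/3 --
    RT 135: heading 135 -> 0
    PD: pen down
    PU: pen up
    -- iteration 3/3 --
    RT 135: heading 0 -> 225
    PD: pen down
    PU: pen up
  ]
  -- iteration 4/4 --
  FD 19: (32.435,-32.435) -> (19,-45.87) [heading=225, move]
  REPEAT 3 [
    -- iteration 1/3 --
    RT 135: heading 225 -> 90
    PD: pen down
    PU: pen up
    -- iteration 2/3 --
    RT 135: heading 90 -> 315
    PD: pen down
    PU: pen up
    -- iteration 3/3 --
    RT 135: heading 315 -> 180
    PD: pen down
    PU: pen up
  ]
]
FD 14: (19,-45.87) -> (5,-45.87) [heading=180, move]
Final: pos=(5,-45.87), heading=180, 1 segment(s) drawn

Segment endpoints: x in {0, 19}, y in {0}
xmin=0, ymin=0, xmax=19, ymax=0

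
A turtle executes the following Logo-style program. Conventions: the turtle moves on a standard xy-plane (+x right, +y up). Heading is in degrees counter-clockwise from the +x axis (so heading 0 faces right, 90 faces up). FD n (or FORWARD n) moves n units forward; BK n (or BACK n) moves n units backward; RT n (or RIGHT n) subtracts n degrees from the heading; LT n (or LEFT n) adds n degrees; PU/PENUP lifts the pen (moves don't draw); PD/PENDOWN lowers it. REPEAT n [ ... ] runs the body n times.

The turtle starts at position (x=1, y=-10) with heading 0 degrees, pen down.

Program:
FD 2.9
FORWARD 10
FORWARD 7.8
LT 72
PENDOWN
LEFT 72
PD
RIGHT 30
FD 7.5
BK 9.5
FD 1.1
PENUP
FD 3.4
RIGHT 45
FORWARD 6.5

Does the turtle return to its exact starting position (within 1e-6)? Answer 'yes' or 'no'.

Executing turtle program step by step:
Start: pos=(1,-10), heading=0, pen down
FD 2.9: (1,-10) -> (3.9,-10) [heading=0, draw]
FD 10: (3.9,-10) -> (13.9,-10) [heading=0, draw]
FD 7.8: (13.9,-10) -> (21.7,-10) [heading=0, draw]
LT 72: heading 0 -> 72
PD: pen down
LT 72: heading 72 -> 144
PD: pen down
RT 30: heading 144 -> 114
FD 7.5: (21.7,-10) -> (18.649,-3.148) [heading=114, draw]
BK 9.5: (18.649,-3.148) -> (22.513,-11.827) [heading=114, draw]
FD 1.1: (22.513,-11.827) -> (22.066,-10.822) [heading=114, draw]
PU: pen up
FD 3.4: (22.066,-10.822) -> (20.683,-7.716) [heading=114, move]
RT 45: heading 114 -> 69
FD 6.5: (20.683,-7.716) -> (23.013,-1.648) [heading=69, move]
Final: pos=(23.013,-1.648), heading=69, 6 segment(s) drawn

Start position: (1, -10)
Final position: (23.013, -1.648)
Distance = 23.544; >= 1e-6 -> NOT closed

Answer: no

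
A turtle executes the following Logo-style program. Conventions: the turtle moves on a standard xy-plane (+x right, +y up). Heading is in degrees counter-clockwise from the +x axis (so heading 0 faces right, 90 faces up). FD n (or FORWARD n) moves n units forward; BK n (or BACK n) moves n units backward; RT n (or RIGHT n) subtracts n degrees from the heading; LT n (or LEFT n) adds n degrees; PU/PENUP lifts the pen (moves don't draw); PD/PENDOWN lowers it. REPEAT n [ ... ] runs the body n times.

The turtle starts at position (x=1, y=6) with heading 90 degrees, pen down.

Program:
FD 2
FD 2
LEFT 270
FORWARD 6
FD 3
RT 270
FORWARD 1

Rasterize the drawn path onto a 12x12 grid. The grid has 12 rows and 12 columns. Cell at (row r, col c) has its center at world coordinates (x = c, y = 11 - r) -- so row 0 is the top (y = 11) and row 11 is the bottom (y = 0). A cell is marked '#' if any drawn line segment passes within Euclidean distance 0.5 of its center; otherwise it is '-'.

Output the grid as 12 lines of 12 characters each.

Segment 0: (1,6) -> (1,8)
Segment 1: (1,8) -> (1,10)
Segment 2: (1,10) -> (7,10)
Segment 3: (7,10) -> (10,10)
Segment 4: (10,10) -> (10,11)

Answer: ----------#-
-##########-
-#----------
-#----------
-#----------
-#----------
------------
------------
------------
------------
------------
------------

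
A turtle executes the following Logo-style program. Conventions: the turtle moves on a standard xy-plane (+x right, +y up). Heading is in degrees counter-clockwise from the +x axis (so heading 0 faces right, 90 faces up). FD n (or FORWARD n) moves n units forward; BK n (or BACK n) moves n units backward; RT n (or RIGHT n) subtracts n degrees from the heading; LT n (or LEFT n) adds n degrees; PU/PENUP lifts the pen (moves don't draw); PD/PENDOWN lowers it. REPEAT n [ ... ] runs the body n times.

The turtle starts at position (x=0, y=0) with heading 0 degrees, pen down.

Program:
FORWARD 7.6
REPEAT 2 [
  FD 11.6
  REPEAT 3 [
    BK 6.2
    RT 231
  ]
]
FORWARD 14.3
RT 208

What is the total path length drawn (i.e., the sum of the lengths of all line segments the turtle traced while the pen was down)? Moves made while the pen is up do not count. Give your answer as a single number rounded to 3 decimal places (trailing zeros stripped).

Executing turtle program step by step:
Start: pos=(0,0), heading=0, pen down
FD 7.6: (0,0) -> (7.6,0) [heading=0, draw]
REPEAT 2 [
  -- iteration 1/2 --
  FD 11.6: (7.6,0) -> (19.2,0) [heading=0, draw]
  REPEAT 3 [
    -- iteration 1/3 --
    BK 6.2: (19.2,0) -> (13,0) [heading=0, draw]
    RT 231: heading 0 -> 129
    -- iteration 2/3 --
    BK 6.2: (13,0) -> (16.902,-4.818) [heading=129, draw]
    RT 231: heading 129 -> 258
    -- iteration 3/3 --
    BK 6.2: (16.902,-4.818) -> (18.191,1.246) [heading=258, draw]
    RT 231: heading 258 -> 27
  ]
  -- iteration 2/2 --
  FD 11.6: (18.191,1.246) -> (28.527,6.512) [heading=27, draw]
  REPEAT 3 [
    -- iteration 1/3 --
    BK 6.2: (28.527,6.512) -> (23.002,3.698) [heading=27, draw]
    RT 231: heading 27 -> 156
    -- iteration 2/3 --
    BK 6.2: (23.002,3.698) -> (28.666,1.176) [heading=156, draw]
    RT 231: heading 156 -> 285
    -- iteration 3/3 --
    BK 6.2: (28.666,1.176) -> (27.062,7.165) [heading=285, draw]
    RT 231: heading 285 -> 54
  ]
]
FD 14.3: (27.062,7.165) -> (35.467,18.734) [heading=54, draw]
RT 208: heading 54 -> 206
Final: pos=(35.467,18.734), heading=206, 10 segment(s) drawn

Segment lengths:
  seg 1: (0,0) -> (7.6,0), length = 7.6
  seg 2: (7.6,0) -> (19.2,0), length = 11.6
  seg 3: (19.2,0) -> (13,0), length = 6.2
  seg 4: (13,0) -> (16.902,-4.818), length = 6.2
  seg 5: (16.902,-4.818) -> (18.191,1.246), length = 6.2
  seg 6: (18.191,1.246) -> (28.527,6.512), length = 11.6
  seg 7: (28.527,6.512) -> (23.002,3.698), length = 6.2
  seg 8: (23.002,3.698) -> (28.666,1.176), length = 6.2
  seg 9: (28.666,1.176) -> (27.062,7.165), length = 6.2
  seg 10: (27.062,7.165) -> (35.467,18.734), length = 14.3
Total = 82.3

Answer: 82.3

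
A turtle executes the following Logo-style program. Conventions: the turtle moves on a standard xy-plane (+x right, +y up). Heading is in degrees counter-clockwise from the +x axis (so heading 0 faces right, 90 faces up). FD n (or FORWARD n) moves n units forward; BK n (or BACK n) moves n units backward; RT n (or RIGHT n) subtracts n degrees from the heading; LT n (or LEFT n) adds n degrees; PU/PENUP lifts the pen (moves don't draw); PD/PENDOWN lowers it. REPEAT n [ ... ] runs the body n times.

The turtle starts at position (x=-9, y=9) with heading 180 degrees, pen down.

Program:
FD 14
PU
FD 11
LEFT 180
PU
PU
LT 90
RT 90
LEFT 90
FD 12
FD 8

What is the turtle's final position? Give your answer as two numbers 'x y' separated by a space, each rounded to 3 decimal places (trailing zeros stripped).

Answer: -34 29

Derivation:
Executing turtle program step by step:
Start: pos=(-9,9), heading=180, pen down
FD 14: (-9,9) -> (-23,9) [heading=180, draw]
PU: pen up
FD 11: (-23,9) -> (-34,9) [heading=180, move]
LT 180: heading 180 -> 0
PU: pen up
PU: pen up
LT 90: heading 0 -> 90
RT 90: heading 90 -> 0
LT 90: heading 0 -> 90
FD 12: (-34,9) -> (-34,21) [heading=90, move]
FD 8: (-34,21) -> (-34,29) [heading=90, move]
Final: pos=(-34,29), heading=90, 1 segment(s) drawn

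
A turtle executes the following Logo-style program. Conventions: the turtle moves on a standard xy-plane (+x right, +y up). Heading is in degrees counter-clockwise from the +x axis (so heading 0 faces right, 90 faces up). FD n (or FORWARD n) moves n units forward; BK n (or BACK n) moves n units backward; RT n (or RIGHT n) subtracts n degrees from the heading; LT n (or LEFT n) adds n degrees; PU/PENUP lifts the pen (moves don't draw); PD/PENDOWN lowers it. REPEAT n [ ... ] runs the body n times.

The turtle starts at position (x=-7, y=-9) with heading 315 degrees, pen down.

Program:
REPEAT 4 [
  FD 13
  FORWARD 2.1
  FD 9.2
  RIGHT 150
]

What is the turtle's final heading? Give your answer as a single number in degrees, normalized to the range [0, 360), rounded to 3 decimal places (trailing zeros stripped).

Executing turtle program step by step:
Start: pos=(-7,-9), heading=315, pen down
REPEAT 4 [
  -- iteration 1/4 --
  FD 13: (-7,-9) -> (2.192,-18.192) [heading=315, draw]
  FD 2.1: (2.192,-18.192) -> (3.677,-19.677) [heading=315, draw]
  FD 9.2: (3.677,-19.677) -> (10.183,-26.183) [heading=315, draw]
  RT 150: heading 315 -> 165
  -- iteration 2/4 --
  FD 13: (10.183,-26.183) -> (-2.374,-22.818) [heading=165, draw]
  FD 2.1: (-2.374,-22.818) -> (-4.403,-22.275) [heading=165, draw]
  FD 9.2: (-4.403,-22.275) -> (-13.289,-19.893) [heading=165, draw]
  RT 150: heading 165 -> 15
  -- iteration 3/4 --
  FD 13: (-13.289,-19.893) -> (-0.732,-16.529) [heading=15, draw]
  FD 2.1: (-0.732,-16.529) -> (1.296,-15.985) [heading=15, draw]
  FD 9.2: (1.296,-15.985) -> (10.183,-13.604) [heading=15, draw]
  RT 150: heading 15 -> 225
  -- iteration 4/4 --
  FD 13: (10.183,-13.604) -> (0.99,-22.796) [heading=225, draw]
  FD 2.1: (0.99,-22.796) -> (-0.495,-24.281) [heading=225, draw]
  FD 9.2: (-0.495,-24.281) -> (-7,-30.787) [heading=225, draw]
  RT 150: heading 225 -> 75
]
Final: pos=(-7,-30.787), heading=75, 12 segment(s) drawn

Answer: 75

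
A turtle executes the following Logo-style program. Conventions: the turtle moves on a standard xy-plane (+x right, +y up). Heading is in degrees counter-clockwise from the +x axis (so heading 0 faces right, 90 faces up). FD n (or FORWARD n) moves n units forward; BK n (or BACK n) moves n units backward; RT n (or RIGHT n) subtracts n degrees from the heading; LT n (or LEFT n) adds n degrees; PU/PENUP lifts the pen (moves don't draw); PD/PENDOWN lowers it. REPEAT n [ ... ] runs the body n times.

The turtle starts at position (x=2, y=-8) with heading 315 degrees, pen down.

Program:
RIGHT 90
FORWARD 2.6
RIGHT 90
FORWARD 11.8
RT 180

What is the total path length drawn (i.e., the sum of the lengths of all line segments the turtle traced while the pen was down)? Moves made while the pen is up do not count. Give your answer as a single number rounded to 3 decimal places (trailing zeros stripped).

Executing turtle program step by step:
Start: pos=(2,-8), heading=315, pen down
RT 90: heading 315 -> 225
FD 2.6: (2,-8) -> (0.162,-9.838) [heading=225, draw]
RT 90: heading 225 -> 135
FD 11.8: (0.162,-9.838) -> (-8.182,-1.495) [heading=135, draw]
RT 180: heading 135 -> 315
Final: pos=(-8.182,-1.495), heading=315, 2 segment(s) drawn

Segment lengths:
  seg 1: (2,-8) -> (0.162,-9.838), length = 2.6
  seg 2: (0.162,-9.838) -> (-8.182,-1.495), length = 11.8
Total = 14.4

Answer: 14.4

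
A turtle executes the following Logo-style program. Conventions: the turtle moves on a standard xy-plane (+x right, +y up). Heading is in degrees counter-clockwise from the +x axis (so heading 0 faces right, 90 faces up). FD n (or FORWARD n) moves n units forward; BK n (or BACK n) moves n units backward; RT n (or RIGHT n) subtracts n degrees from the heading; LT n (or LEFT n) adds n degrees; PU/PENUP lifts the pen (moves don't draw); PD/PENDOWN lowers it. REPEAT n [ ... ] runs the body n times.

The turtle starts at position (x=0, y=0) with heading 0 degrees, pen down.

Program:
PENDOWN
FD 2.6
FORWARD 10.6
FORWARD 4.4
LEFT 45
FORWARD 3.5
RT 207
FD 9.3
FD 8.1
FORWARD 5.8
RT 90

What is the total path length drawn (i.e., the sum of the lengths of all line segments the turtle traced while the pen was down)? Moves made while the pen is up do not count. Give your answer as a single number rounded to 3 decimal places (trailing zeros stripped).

Executing turtle program step by step:
Start: pos=(0,0), heading=0, pen down
PD: pen down
FD 2.6: (0,0) -> (2.6,0) [heading=0, draw]
FD 10.6: (2.6,0) -> (13.2,0) [heading=0, draw]
FD 4.4: (13.2,0) -> (17.6,0) [heading=0, draw]
LT 45: heading 0 -> 45
FD 3.5: (17.6,0) -> (20.075,2.475) [heading=45, draw]
RT 207: heading 45 -> 198
FD 9.3: (20.075,2.475) -> (11.23,-0.399) [heading=198, draw]
FD 8.1: (11.23,-0.399) -> (3.526,-2.902) [heading=198, draw]
FD 5.8: (3.526,-2.902) -> (-1.99,-4.694) [heading=198, draw]
RT 90: heading 198 -> 108
Final: pos=(-1.99,-4.694), heading=108, 7 segment(s) drawn

Segment lengths:
  seg 1: (0,0) -> (2.6,0), length = 2.6
  seg 2: (2.6,0) -> (13.2,0), length = 10.6
  seg 3: (13.2,0) -> (17.6,0), length = 4.4
  seg 4: (17.6,0) -> (20.075,2.475), length = 3.5
  seg 5: (20.075,2.475) -> (11.23,-0.399), length = 9.3
  seg 6: (11.23,-0.399) -> (3.526,-2.902), length = 8.1
  seg 7: (3.526,-2.902) -> (-1.99,-4.694), length = 5.8
Total = 44.3

Answer: 44.3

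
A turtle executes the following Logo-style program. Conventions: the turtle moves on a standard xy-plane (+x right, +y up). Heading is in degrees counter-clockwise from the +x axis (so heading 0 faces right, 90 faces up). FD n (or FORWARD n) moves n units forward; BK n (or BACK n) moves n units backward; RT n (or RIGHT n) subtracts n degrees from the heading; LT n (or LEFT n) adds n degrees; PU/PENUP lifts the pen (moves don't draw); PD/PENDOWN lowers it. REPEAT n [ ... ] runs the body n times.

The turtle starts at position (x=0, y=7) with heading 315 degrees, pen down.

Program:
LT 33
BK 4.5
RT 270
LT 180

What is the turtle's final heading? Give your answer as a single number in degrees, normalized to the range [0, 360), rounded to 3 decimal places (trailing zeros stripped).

Answer: 258

Derivation:
Executing turtle program step by step:
Start: pos=(0,7), heading=315, pen down
LT 33: heading 315 -> 348
BK 4.5: (0,7) -> (-4.402,7.936) [heading=348, draw]
RT 270: heading 348 -> 78
LT 180: heading 78 -> 258
Final: pos=(-4.402,7.936), heading=258, 1 segment(s) drawn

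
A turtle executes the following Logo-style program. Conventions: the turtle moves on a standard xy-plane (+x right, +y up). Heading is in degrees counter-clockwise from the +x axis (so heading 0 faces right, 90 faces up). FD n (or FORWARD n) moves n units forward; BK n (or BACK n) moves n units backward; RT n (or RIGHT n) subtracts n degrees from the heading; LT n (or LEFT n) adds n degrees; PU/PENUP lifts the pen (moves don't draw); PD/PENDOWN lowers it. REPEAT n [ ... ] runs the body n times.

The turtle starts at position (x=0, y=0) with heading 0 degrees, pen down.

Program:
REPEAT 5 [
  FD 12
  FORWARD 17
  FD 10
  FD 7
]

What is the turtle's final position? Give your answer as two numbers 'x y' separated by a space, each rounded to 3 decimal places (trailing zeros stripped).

Answer: 230 0

Derivation:
Executing turtle program step by step:
Start: pos=(0,0), heading=0, pen down
REPEAT 5 [
  -- iteration 1/5 --
  FD 12: (0,0) -> (12,0) [heading=0, draw]
  FD 17: (12,0) -> (29,0) [heading=0, draw]
  FD 10: (29,0) -> (39,0) [heading=0, draw]
  FD 7: (39,0) -> (46,0) [heading=0, draw]
  -- iteration 2/5 --
  FD 12: (46,0) -> (58,0) [heading=0, draw]
  FD 17: (58,0) -> (75,0) [heading=0, draw]
  FD 10: (75,0) -> (85,0) [heading=0, draw]
  FD 7: (85,0) -> (92,0) [heading=0, draw]
  -- iteration 3/5 --
  FD 12: (92,0) -> (104,0) [heading=0, draw]
  FD 17: (104,0) -> (121,0) [heading=0, draw]
  FD 10: (121,0) -> (131,0) [heading=0, draw]
  FD 7: (131,0) -> (138,0) [heading=0, draw]
  -- iteration 4/5 --
  FD 12: (138,0) -> (150,0) [heading=0, draw]
  FD 17: (150,0) -> (167,0) [heading=0, draw]
  FD 10: (167,0) -> (177,0) [heading=0, draw]
  FD 7: (177,0) -> (184,0) [heading=0, draw]
  -- iteration 5/5 --
  FD 12: (184,0) -> (196,0) [heading=0, draw]
  FD 17: (196,0) -> (213,0) [heading=0, draw]
  FD 10: (213,0) -> (223,0) [heading=0, draw]
  FD 7: (223,0) -> (230,0) [heading=0, draw]
]
Final: pos=(230,0), heading=0, 20 segment(s) drawn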